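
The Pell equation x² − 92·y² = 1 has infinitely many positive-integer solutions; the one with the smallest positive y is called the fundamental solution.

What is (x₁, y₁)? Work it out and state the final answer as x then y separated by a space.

1151 120

d=92: √d = [9; 1,1,2,4,2,1,1,18] (ℓ=8, even), read p_7/q_7
step 0: (9, 1)  from 9·(1,0) + (0,1)
…
step 5: (470, 49)  from 2·(211,22) + (48,5)
step 6: (681, 71)  from 1·(470,49) + (211,22)
step 7: (1151, 120)  from 1·(681,71) + (470,49)
fundamental: x₁=1151, y₁=120  (since 1324801 − 92·14400 = 1)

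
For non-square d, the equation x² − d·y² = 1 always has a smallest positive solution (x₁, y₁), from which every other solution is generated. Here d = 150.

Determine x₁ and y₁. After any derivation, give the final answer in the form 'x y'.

49 4

√150 = [12; 4,24, …], period ℓ=2 (even) → k=1
k=0  a_k=12  p_k/q_k = 12/1
k=1  a_k=4  p_k/q_k = 49/4
→ (49, 4).  Check: 49²=2401, 150·4²=2400, difference 1.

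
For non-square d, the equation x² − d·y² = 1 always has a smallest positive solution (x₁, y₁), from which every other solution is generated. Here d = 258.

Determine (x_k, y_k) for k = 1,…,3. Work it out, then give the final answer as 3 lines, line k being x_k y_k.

[16; 16,32] for √258; ℓ=2 ⇒ convergent index 1
k=0  a_k=16  p_k/q_k = 16/1
k=1  a_k=16  p_k/q_k = 257/16
(x₁, y₁) = (257, 16);  257² − 258·16² = 1 ✓
(257+16√258)^2 = 132097 + 8224√258
(257+16√258)^3 = 67897601 + 4227120√258

257 16
132097 8224
67897601 4227120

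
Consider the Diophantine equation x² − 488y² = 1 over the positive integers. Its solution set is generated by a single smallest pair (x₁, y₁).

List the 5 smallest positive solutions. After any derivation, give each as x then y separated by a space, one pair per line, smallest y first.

243 11
118097 5346
57394899 2598145
27893802817 1262693124
13556330774163 613666260119

[22; 11,44] for √488; ℓ=2 ⇒ convergent index 1
a_0=22:  p_0=22·1+0=22,  q_0=22·0+1=1
a_1=11:  p_1=11·22+1=243,  q_1=11·1+0=11
(x₁, y₁) = (243, 11);  243² − 488·11² = 1 ✓
k=2:  x_2 = 243·243+488·11·11 = 118097,  y_2 = 243·11+11·243 = 5346
k=3:  x_3 = 243·118097+488·11·5346 = 57394899,  y_3 = 243·5346+11·118097 = 2598145
k=4:  x_4 = 243·57394899+488·11·2598145 = 27893802817,  y_4 = 243·2598145+11·57394899 = 1262693124
k=5:  x_5 = 243·27893802817+488·11·1262693124 = 13556330774163,  y_5 = 243·1262693124+11·27893802817 = 613666260119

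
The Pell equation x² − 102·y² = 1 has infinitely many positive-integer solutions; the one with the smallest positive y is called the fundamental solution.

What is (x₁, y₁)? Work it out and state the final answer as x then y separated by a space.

√102 → a₀=10, period (10,20); ℓ=2 even so k=1
step 0: (10, 1)  from 10·(1,0) + (0,1)
step 1: (101, 10)  from 10·(10,1) + (1,0)
fundamental: x₁=101, y₁=10  (since 10201 − 102·100 = 1)

101 10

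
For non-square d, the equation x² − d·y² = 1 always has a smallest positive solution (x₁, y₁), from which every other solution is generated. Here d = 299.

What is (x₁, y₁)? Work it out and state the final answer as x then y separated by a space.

415 24

√299 = [17; 3,2,3,34, …], period ℓ=4 (even) → k=3
k=0  a_k=17  p_k/q_k = 17/1
k=1  a_k=3  p_k/q_k = 52/3
k=2  a_k=2  p_k/q_k = 121/7
k=3  a_k=3  p_k/q_k = 415/24
→ (415, 24).  Check: 415²=172225, 299·24²=172224, difference 1.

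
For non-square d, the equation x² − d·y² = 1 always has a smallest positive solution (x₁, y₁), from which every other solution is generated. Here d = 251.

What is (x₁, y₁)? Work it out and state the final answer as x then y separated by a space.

√251 → a₀=15, period (1,5,2,1,2,…,5,1,30); ℓ=14 even so k=13
step 0: (15, 1)  from 15·(1,0) + (0,1)
…
step 2: (95, 6)  from 5·(16,1) + (15,1)
…
step 6: (1917, 121)  from 2·(808,51) + (301,19)
…
step 8: (61043, 3853)  from 2·(29563,1866) + (1917,121)
…
step 12: (3097857, 195535)  from 5·(577033,36422) + (212692,13425)
step 13: (3674890, 231957)  from 1·(3097857,195535) + (577033,36422)
→ (3674890, 231957).  Check: 3674890²=13504816512100, 251·231957²=13504816512099, difference 1.

3674890 231957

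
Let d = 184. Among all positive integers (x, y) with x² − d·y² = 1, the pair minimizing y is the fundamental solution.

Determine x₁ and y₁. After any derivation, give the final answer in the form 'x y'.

24335 1794

√184 → a₀=13, period (1,1,3,2,1,2,1,2,3,1,1,26); ℓ=12 even so k=11
step 0: (13, 1)  from 13·(1,0) + (0,1)
…
step 4: (217, 16)  from 2·(95,7) + (27,2)
step 5: (312, 23)  from 1·(217,16) + (95,7)
step 6: (841, 62)  from 2·(312,23) + (217,16)
…
step 9: (10594, 781)  from 3·(3147,232) + (1153,85)
step 10: (13741, 1013)  from 1·(10594,781) + (3147,232)
step 11: (24335, 1794)  from 1·(13741,1013) + (10594,781)
fundamental: x₁=24335, y₁=1794  (since 592192225 − 184·3218436 = 1)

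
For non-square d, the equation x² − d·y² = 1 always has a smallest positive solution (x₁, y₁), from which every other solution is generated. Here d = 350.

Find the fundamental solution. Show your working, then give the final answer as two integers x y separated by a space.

√350 = [18; 1,2,2,2,1,36, …], period ℓ=6 (even) → k=5
k=0  a_k=18  p_k/q_k = 18/1
k=1  a_k=1  p_k/q_k = 19/1
k=2  a_k=2  p_k/q_k = 56/3
…
k=4  a_k=2  p_k/q_k = 318/17
k=5  a_k=1  p_k/q_k = 449/24
→ (449, 24).  Check: 449²=201601, 350·24²=201600, difference 1.

449 24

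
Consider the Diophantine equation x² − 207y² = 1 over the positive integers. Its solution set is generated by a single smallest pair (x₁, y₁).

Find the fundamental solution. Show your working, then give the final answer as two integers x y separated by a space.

[14; 2,1,1,2,1,1,2,28] for √207; ℓ=8 ⇒ convergent index 7
step 0: (14, 1)  from 14·(1,0) + (0,1)
step 1: (29, 2)  from 2·(14,1) + (1,0)
…
step 6: (446, 31)  from 1·(259,18) + (187,13)
step 7: (1151, 80)  from 2·(446,31) + (259,18)
→ (1151, 80).  Check: 1151²=1324801, 207·80²=1324800, difference 1.

1151 80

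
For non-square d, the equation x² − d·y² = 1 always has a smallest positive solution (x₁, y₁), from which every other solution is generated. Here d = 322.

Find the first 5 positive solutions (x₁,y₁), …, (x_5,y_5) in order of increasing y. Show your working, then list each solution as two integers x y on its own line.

323 18
208657 11628
134792099 7511670
87075487297 4852527192
56250630001763 3134725054362

√322 → a₀=17, period (1,16,1,34); ℓ=4 even so k=3
a_0=17:  p_0=17·1+0=17,  q_0=17·0+1=1
…
a_2=16:  p_2=16·18+17=305,  q_2=16·1+1=17
a_3=1:  p_3=1·305+18=323,  q_3=1·17+1=18
(x₁, y₁) = (323, 18);  323² − 322·18² = 1 ✓
(x_2, y_2) = (323·323 + 322·18·18, 323·18 + 18·323) = (208657, 11628)
(x_3, y_3) = (323·208657 + 322·18·11628, 323·11628 + 18·208657) = (134792099, 7511670)
(x_4, y_4) = (323·134792099 + 322·18·7511670, 323·7511670 + 18·134792099) = (87075487297, 4852527192)
(x_5, y_5) = (323·87075487297 + 322·18·4852527192, 323·4852527192 + 18·87075487297) = (56250630001763, 3134725054362)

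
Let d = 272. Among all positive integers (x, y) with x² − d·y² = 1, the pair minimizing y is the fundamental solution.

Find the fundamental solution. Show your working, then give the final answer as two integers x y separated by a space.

33 2

√272 → a₀=16, period (2,32); ℓ=2 even so k=1
step 0: (16, 1)  from 16·(1,0) + (0,1)
step 1: (33, 2)  from 2·(16,1) + (1,0)
(x₁, y₁) = (33, 2);  33² − 272·2² = 1 ✓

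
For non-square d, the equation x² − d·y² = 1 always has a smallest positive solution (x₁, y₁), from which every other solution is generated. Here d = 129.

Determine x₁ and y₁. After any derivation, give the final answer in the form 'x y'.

16855 1484

√129 = [11; 2,1,3,1,6,1,3,1,2,22, …], period ℓ=10 (even) → k=9
step 0: (11, 1)  from 11·(1,0) + (0,1)
…
step 4: (159, 14)  from 1·(125,11) + (34,3)
…
step 8: (6031, 531)  from 1·(4793,422) + (1238,109)
step 9: (16855, 1484)  from 2·(6031,531) + (4793,422)
fundamental: x₁=16855, y₁=1484  (since 284091025 − 129·2202256 = 1)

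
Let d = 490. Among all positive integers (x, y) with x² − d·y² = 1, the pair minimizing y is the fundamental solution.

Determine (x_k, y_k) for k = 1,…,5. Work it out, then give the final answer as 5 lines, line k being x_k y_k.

1039681 46968
2161873163521 97663474416
4495316905044313921 203077717488555624
9347391150304592810234881 422272088792340335957472
19436609957075163398170578312001 878056535095215307939712337240

√490 → a₀=22, period (7,2,1,4,4,4,1,2,7,44); ℓ=10 even so k=9
a_0=22:  p_0=22·1+0=22,  q_0=22·0+1=1
a_1=7:  p_1=7·22+1=155,  q_1=7·1+0=7
a_2=2:  p_2=2·155+22=332,  q_2=2·7+1=15
…
a_4=4:  p_4=4·487+332=2280,  q_4=4·22+15=103
…
a_7=1:  p_7=1·40708+9607=50315,  q_7=1·1839+434=2273
a_8=2:  p_8=2·50315+40708=141338,  q_8=2·2273+1839=6385
a_9=7:  p_9=7·141338+50315=1039681,  q_9=7·6385+2273=46968
(x₁, y₁) = (1039681, 46968);  1039681² − 490·46968² = 1 ✓
k=2:  x_2 = 1039681·1039681+490·46968·46968 = 2161873163521,  y_2 = 1039681·46968+46968·1039681 = 97663474416
k=3:  x_3 = 1039681·2161873163521+490·46968·97663474416 = 4495316905044313921,  y_3 = 1039681·97663474416+46968·2161873163521 = 203077717488555624
k=4:  x_4 = 1039681·4495316905044313921+490·46968·203077717488555624 = 9347391150304592810234881,  y_4 = 1039681·203077717488555624+46968·4495316905044313921 = 422272088792340335957472
k=5:  x_5 = 1039681·9347391150304592810234881+490·46968·422272088792340335957472 = 19436609957075163398170578312001,  y_5 = 1039681·422272088792340335957472+46968·9347391150304592810234881 = 878056535095215307939712337240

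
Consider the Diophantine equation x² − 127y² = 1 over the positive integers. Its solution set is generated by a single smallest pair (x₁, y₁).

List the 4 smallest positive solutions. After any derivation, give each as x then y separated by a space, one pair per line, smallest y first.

[11; 3,1,2,2,7,11,7,2,2,1,3,22] for √127; ℓ=12 ⇒ convergent index 11
k=0  a_k=11  p_k/q_k = 11/1
…
k=2  a_k=1  p_k/q_k = 45/4
k=3  a_k=2  p_k/q_k = 124/11
k=4  a_k=2  p_k/q_k = 293/26
k=5  a_k=7  p_k/q_k = 2175/193
k=6  a_k=11  p_k/q_k = 24218/2149
…
k=8  a_k=2  p_k/q_k = 367620/32621
…
k=10  a_k=1  p_k/q_k = 1274561/113099
k=11  a_k=3  p_k/q_k = 4730624/419775
(x₁, y₁) = (4730624, 419775);  4730624² − 127·419775² = 1 ✓
(4730624+419775√127)^2 = 44757606858751 + 3971595379200√127
(4730624+419775√127)^3 = 423462818377139450624 + 37576248838264821825√127
(4730624+419775√127)^4 = 4006486743445029115330560001 + 355518209168531397366758400√127

4730624 419775
44757606858751 3971595379200
423462818377139450624 37576248838264821825
4006486743445029115330560001 355518209168531397366758400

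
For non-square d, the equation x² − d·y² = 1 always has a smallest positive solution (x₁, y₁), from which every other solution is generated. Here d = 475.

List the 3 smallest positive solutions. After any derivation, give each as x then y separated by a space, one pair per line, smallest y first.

57799 2652
6681448801 306565896
772362118440199 35438404443156

√475 → a₀=21, period (1,3,1,6,2,6,1,3,1,42); ℓ=10 even so k=9
i=0: a=21 ⇒ p=21, q=1
…
i=3: a=1 ⇒ p=109, q=5
…
i=5: a=2 ⇒ p=1591, q=73
i=6: a=6 ⇒ p=10287, q=472
…
i=8: a=3 ⇒ p=45921, q=2107
i=9: a=1 ⇒ p=57799, q=2652
fundamental: x₁=57799, y₁=2652  (since 3340724401 − 475·7033104 = 1)
(x_2, y_2) = (57799·57799 + 475·2652·2652, 57799·2652 + 2652·57799) = (6681448801, 306565896)
(x_3, y_3) = (57799·6681448801 + 475·2652·306565896, 57799·306565896 + 2652·6681448801) = (772362118440199, 35438404443156)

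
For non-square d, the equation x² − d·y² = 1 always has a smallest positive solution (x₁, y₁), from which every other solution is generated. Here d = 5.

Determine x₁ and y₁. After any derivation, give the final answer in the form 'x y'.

[2; 4] for √5; ℓ=1 ⇒ convergent index 1
step 0: (2, 1)  from 2·(1,0) + (0,1)
step 1: (9, 4)  from 4·(2,1) + (1,0)
(x₁, y₁) = (9, 4);  9² − 5·4² = 1 ✓

9 4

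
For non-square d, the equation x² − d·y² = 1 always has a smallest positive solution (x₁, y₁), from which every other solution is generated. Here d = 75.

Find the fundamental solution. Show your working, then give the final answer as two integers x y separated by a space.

26 3

d=75: √d = [8; 1,1,1,16] (ℓ=4, even), read p_3/q_3
step 0: (8, 1)  from 8·(1,0) + (0,1)
…
step 2: (17, 2)  from 1·(9,1) + (8,1)
step 3: (26, 3)  from 1·(17,2) + (9,1)
→ (26, 3).  Check: 26²=676, 75·3²=675, difference 1.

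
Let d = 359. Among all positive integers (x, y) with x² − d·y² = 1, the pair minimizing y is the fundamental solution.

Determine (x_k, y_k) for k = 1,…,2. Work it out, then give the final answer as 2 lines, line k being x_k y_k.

360 19
259199 13680

√359 → a₀=18, period (1,17,1,36); ℓ=4 even so k=3
k=0  a_k=18  p_k/q_k = 18/1
…
k=2  a_k=17  p_k/q_k = 341/18
k=3  a_k=1  p_k/q_k = 360/19
→ (360, 19).  Check: 360²=129600, 359·19²=129599, difference 1.
n=2: (360,19)∘(360,19) = (360·360+359·19·19, 360·19+19·360) = (259199,13680)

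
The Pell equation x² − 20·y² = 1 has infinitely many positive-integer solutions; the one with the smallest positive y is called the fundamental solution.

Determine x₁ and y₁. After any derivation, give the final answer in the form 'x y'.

9 2

[4; 2,8] for √20; ℓ=2 ⇒ convergent index 1
step 0: (4, 1)  from 4·(1,0) + (0,1)
step 1: (9, 2)  from 2·(4,1) + (1,0)
fundamental: x₁=9, y₁=2  (since 81 − 20·4 = 1)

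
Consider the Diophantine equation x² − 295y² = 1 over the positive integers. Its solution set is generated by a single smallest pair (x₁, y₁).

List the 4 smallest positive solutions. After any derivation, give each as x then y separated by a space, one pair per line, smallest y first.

2024999 117900
8201241900001 477494764200
33215013292518224999 1933852840020353700
134520737404664024967600001 7832100134376274949528400

[17; 5,1,2,3,2,6,2,3,2,1,5,34] for √295; ℓ=12 ⇒ convergent index 11
a_0=17:  p_0=17·1+0=17,  q_0=17·0+1=1
…
a_2=1:  p_2=1·86+17=103,  q_2=1·5+1=6
…
a_5=2:  p_5=2·979+292=2250,  q_5=2·57+17=131
a_6=6:  p_6=6·2250+979=14479,  q_6=6·131+57=843
a_7=2:  p_7=2·14479+2250=31208,  q_7=2·843+131=1817
a_8=3:  p_8=3·31208+14479=108103,  q_8=3·1817+843=6294
a_9=2:  p_9=2·108103+31208=247414,  q_9=2·6294+1817=14405
a_10=1:  p_10=1·247414+108103=355517,  q_10=1·14405+6294=20699
a_11=5:  p_11=5·355517+247414=2024999,  q_11=5·20699+14405=117900
fundamental: x₁=2024999, y₁=117900  (since 4100620950001 − 295·13900410000 = 1)
k=2:  x_2 = 2024999·2024999+295·117900·117900 = 8201241900001,  y_2 = 2024999·117900+117900·2024999 = 477494764200
k=3:  x_3 = 2024999·8201241900001+295·117900·477494764200 = 33215013292518224999,  y_3 = 2024999·477494764200+117900·8201241900001 = 1933852840020353700
k=4:  x_4 = 2024999·33215013292518224999+295·117900·1933852840020353700 = 134520737404664024967600001,  y_4 = 2024999·1933852840020353700+117900·33215013292518224999 = 7832100134376274949528400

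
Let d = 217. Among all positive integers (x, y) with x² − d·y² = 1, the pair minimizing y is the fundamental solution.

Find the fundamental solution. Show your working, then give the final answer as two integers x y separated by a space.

√217 = [14; 1,2,1,2,1,…,2,1,28, …], period ℓ=16 (even) → k=15
k=0  a_k=14  p_k/q_k = 14/1
…
k=5  a_k=1  p_k/q_k = 221/15
k=6  a_k=1  p_k/q_k = 383/26
…
k=9  a_k=9  p_k/q_k = 139163/9447
…
k=12  a_k=2  p_k/q_k = 740980/50301
…
k=14  a_k=2  p_k/q_k = 2809702/190735
k=15  a_k=1  p_k/q_k = 3844063/260952
fundamental: x₁=3844063, y₁=260952  (since 14776820347969 − 217·68095946304 = 1)

3844063 260952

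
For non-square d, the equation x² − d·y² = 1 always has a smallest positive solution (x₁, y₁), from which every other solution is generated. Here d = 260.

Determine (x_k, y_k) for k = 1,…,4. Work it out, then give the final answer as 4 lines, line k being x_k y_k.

129 8
33281 2064
8586369 532504
2215249921 137383968

[16; 8,32] for √260; ℓ=2 ⇒ convergent index 1
step 0: (16, 1)  from 16·(1,0) + (0,1)
step 1: (129, 8)  from 8·(16,1) + (1,0)
(x₁, y₁) = (129, 8);  129² − 260·8² = 1 ✓
(129+8√260)^2 = 33281 + 2064√260
(129+8√260)^3 = 8586369 + 532504√260
(129+8√260)^4 = 2215249921 + 137383968√260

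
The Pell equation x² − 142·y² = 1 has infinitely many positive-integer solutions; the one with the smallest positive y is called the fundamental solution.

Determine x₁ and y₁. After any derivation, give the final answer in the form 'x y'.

143 12

[11; 1,10,1,22] for √142; ℓ=4 ⇒ convergent index 3
step 0: (11, 1)  from 11·(1,0) + (0,1)
step 1: (12, 1)  from 1·(11,1) + (1,0)
step 2: (131, 11)  from 10·(12,1) + (11,1)
step 3: (143, 12)  from 1·(131,11) + (12,1)
fundamental: x₁=143, y₁=12  (since 20449 − 142·144 = 1)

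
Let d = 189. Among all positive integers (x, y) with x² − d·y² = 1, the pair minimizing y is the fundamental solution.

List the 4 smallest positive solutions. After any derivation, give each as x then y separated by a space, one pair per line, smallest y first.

d=189: √d = [13; 1,2,1,26] (ℓ=4, even), read p_3/q_3
step 0: (13, 1)  from 13·(1,0) + (0,1)
…
step 2: (41, 3)  from 2·(14,1) + (13,1)
step 3: (55, 4)  from 1·(41,3) + (14,1)
fundamental: x₁=55, y₁=4  (since 3025 − 189·16 = 1)
k=2:  x_2 = 55·55+189·4·4 = 6049,  y_2 = 55·4+4·55 = 440
k=3:  x_3 = 55·6049+189·4·440 = 665335,  y_3 = 55·440+4·6049 = 48396
k=4:  x_4 = 55·665335+189·4·48396 = 73180801,  y_4 = 55·48396+4·665335 = 5323120

55 4
6049 440
665335 48396
73180801 5323120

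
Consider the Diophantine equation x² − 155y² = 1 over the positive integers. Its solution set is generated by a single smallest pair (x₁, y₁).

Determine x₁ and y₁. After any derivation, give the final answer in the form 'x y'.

√155 = [12; 2,4,2,24, …], period ℓ=4 (even) → k=3
step 0: (12, 1)  from 12·(1,0) + (0,1)
step 1: (25, 2)  from 2·(12,1) + (1,0)
step 2: (112, 9)  from 4·(25,2) + (12,1)
step 3: (249, 20)  from 2·(112,9) + (25,2)
→ (249, 20).  Check: 249²=62001, 155·20²=62000, difference 1.

249 20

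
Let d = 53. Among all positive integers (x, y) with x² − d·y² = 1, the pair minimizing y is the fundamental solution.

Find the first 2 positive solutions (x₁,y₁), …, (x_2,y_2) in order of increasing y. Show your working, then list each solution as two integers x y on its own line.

66249 9100
8777860001 1205731800

√53 → a₀=7, period (3,1,1,3,14); ℓ=5 odd so k=9
i=0: a=7 ⇒ p=7, q=1
i=1: a=3 ⇒ p=22, q=3
…
i=3: a=1 ⇒ p=51, q=7
…
i=5: a=14 ⇒ p=2599, q=357
i=6: a=3 ⇒ p=7979, q=1096
i=7: a=1 ⇒ p=10578, q=1453
i=8: a=1 ⇒ p=18557, q=2549
i=9: a=3 ⇒ p=66249, q=9100
→ (66249, 9100).  Check: 66249²=4388930001, 53·9100²=4388930000, difference 1.
n=2: (66249,9100)∘(66249,9100) = (66249·66249+53·9100·9100, 66249·9100+9100·66249) = (8777860001,1205731800)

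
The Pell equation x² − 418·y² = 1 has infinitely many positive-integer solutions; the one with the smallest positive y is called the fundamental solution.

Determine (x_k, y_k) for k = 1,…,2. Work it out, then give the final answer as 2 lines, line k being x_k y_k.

√418 = [20; 2,4,20,4,2,40, …], period ℓ=6 (even) → k=5
i=0: a=20 ⇒ p=20, q=1
i=1: a=2 ⇒ p=41, q=2
i=2: a=4 ⇒ p=184, q=9
i=3: a=20 ⇒ p=3721, q=182
i=4: a=4 ⇒ p=15068, q=737
i=5: a=2 ⇒ p=33857, q=1656
→ (33857, 1656).  Check: 33857²=1146296449, 418·1656²=1146296448, difference 1.
k=2:  x_2 = 33857·33857+418·1656·1656 = 2292592897,  y_2 = 33857·1656+1656·33857 = 112134384

33857 1656
2292592897 112134384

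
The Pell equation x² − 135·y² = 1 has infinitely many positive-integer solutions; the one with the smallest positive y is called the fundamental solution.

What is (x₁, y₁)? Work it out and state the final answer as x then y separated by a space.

[11; 1,1,1,1,1,1,1,22] for √135; ℓ=8 ⇒ convergent index 7
i=0: a=11 ⇒ p=11, q=1
…
i=2: a=1 ⇒ p=23, q=2
i=3: a=1 ⇒ p=35, q=3
…
i=6: a=1 ⇒ p=151, q=13
i=7: a=1 ⇒ p=244, q=21
(x₁, y₁) = (244, 21);  244² − 135·21² = 1 ✓

244 21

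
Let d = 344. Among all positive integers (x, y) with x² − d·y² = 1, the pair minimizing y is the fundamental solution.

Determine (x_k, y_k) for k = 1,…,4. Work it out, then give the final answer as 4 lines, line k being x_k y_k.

10405 561
216528049 11674410
4505948689285 242944471539
93768792007492801 5055674441052180

√344 → a₀=18, period (1,1,4,1,3,1,4,1,1,36); ℓ=10 even so k=9
i=0: a=18 ⇒ p=18, q=1
…
i=2: a=1 ⇒ p=37, q=2
i=3: a=4 ⇒ p=167, q=9
i=4: a=1 ⇒ p=204, q=11
i=5: a=3 ⇒ p=779, q=42
…
i=7: a=4 ⇒ p=4711, q=254
i=8: a=1 ⇒ p=5694, q=307
i=9: a=1 ⇒ p=10405, q=561
(x₁, y₁) = (10405, 561);  10405² − 344·561² = 1 ✓
n=2: (10405,561)∘(10405,561) = (10405·10405+344·561·561, 10405·561+561·10405) = (216528049,11674410)
n=3: (216528049,11674410)∘(10405,561) = (10405·216528049+344·561·11674410, 10405·11674410+561·216528049) = (4505948689285,242944471539)
n=4: (4505948689285,242944471539)∘(10405,561) = (10405·4505948689285+344·561·242944471539, 10405·242944471539+561·4505948689285) = (93768792007492801,5055674441052180)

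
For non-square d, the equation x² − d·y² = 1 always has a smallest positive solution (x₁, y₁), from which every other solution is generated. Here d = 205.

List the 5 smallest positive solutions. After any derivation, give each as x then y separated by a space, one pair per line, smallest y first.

39689 2772
3150433441 220035816
250075105640009 17466002999676
19850461732342200961 1386416385888245712
1575689951139784122242249 110050959861571165127460

√205 → a₀=14, period (3,6,1,4,1,6,3,28); ℓ=8 even so k=7
k=0  a_k=14  p_k/q_k = 14/1
…
k=2  a_k=6  p_k/q_k = 272/19
…
k=5  a_k=1  p_k/q_k = 1847/129
k=6  a_k=6  p_k/q_k = 12614/881
k=7  a_k=3  p_k/q_k = 39689/2772
→ (39689, 2772).  Check: 39689²=1575216721, 205·2772²=1575216720, difference 1.
(39689+2772√205)^2 = 3150433441 + 220035816√205
(39689+2772√205)^3 = 250075105640009 + 17466002999676√205
(39689+2772√205)^4 = 19850461732342200961 + 1386416385888245712√205
(39689+2772√205)^5 = 1575689951139784122242249 + 110050959861571165127460√205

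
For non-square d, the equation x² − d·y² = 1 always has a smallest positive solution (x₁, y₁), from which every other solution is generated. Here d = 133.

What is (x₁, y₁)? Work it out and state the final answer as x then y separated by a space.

√133 = [11; 1,1,7,5,1,…,1,1,22, …], period ℓ=16 (even) → k=15
a_0=11:  p_0=11·1+0=11,  q_0=11·0+1=1
…
a_3=7:  p_3=7·23+12=173,  q_3=7·2+1=15
…
a_7=1:  p_7=1·1949+1061=3010,  q_7=1·169+92=261
…
a_10=1:  p_10=1·10979+7969=18948,  q_10=1·952+691=1643
…
a_14=1:  p_14=1·1210008+168583=1378591,  q_14=1·104921+14618=119539
a_15=1:  p_15=1·1378591+1210008=2588599,  q_15=1·119539+104921=224460
(x₁, y₁) = (2588599, 224460);  2588599² − 133·224460² = 1 ✓

2588599 224460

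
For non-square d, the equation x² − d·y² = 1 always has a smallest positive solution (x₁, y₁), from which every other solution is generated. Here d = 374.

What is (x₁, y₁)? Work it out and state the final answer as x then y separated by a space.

√374 → a₀=19, period (2,1,18,1,2,38); ℓ=6 even so k=5
step 0: (19, 1)  from 19·(1,0) + (0,1)
step 1: (39, 2)  from 2·(19,1) + (1,0)
…
step 3: (1083, 56)  from 18·(58,3) + (39,2)
step 4: (1141, 59)  from 1·(1083,56) + (58,3)
step 5: (3365, 174)  from 2·(1141,59) + (1083,56)
fundamental: x₁=3365, y₁=174  (since 11323225 − 374·30276 = 1)

3365 174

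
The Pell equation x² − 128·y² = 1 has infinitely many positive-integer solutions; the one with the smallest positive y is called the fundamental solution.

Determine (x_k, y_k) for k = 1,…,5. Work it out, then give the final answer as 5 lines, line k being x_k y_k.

577 51
665857 58854
768398401 67917465
886731088897 78376695756
1023286908188737 90446638984959

[11; 3,5,3,22] for √128; ℓ=4 ⇒ convergent index 3
a_0=11:  p_0=11·1+0=11,  q_0=11·0+1=1
a_1=3:  p_1=3·11+1=34,  q_1=3·1+0=3
a_2=5:  p_2=5·34+11=181,  q_2=5·3+1=16
a_3=3:  p_3=3·181+34=577,  q_3=3·16+3=51
fundamental: x₁=577, y₁=51  (since 332929 − 128·2601 = 1)
n=2: (577,51)∘(577,51) = (577·577+128·51·51, 577·51+51·577) = (665857,58854)
n=3: (665857,58854)∘(577,51) = (577·665857+128·51·58854, 577·58854+51·665857) = (768398401,67917465)
n=4: (768398401,67917465)∘(577,51) = (577·768398401+128·51·67917465, 577·67917465+51·768398401) = (886731088897,78376695756)
n=5: (886731088897,78376695756)∘(577,51) = (577·886731088897+128·51·78376695756, 577·78376695756+51·886731088897) = (1023286908188737,90446638984959)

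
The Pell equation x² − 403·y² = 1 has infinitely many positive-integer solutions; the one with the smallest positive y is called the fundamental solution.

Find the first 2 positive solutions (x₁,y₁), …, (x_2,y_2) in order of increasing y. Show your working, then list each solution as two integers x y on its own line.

669878 33369
897473069767 44706317964

d=403: √d = [20; 13,2,1,3,1,3,1,2,13,40] (ℓ=10, even), read p_9/q_9
a_0=20:  p_0=20·1+0=20,  q_0=20·0+1=1
a_1=13:  p_1=13·20+1=261,  q_1=13·1+0=13
a_2=2:  p_2=2·261+20=542,  q_2=2·13+1=27
a_3=1:  p_3=1·542+261=803,  q_3=1·27+13=40
…
a_5=1:  p_5=1·2951+803=3754,  q_5=1·147+40=187
a_6=3:  p_6=3·3754+2951=14213,  q_6=3·187+147=708
…
a_8=2:  p_8=2·17967+14213=50147,  q_8=2·895+708=2498
a_9=13:  p_9=13·50147+17967=669878,  q_9=13·2498+895=33369
(x₁, y₁) = (669878, 33369);  669878² − 403·33369² = 1 ✓
(669878+33369√403)^2 = 897473069767 + 44706317964√403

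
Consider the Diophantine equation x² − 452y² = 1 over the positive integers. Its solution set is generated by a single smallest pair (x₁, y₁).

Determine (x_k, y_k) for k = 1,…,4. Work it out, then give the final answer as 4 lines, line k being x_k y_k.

1204353 56648
2900932297217 136448377488
6987493029899166849 328664025545553880
16830816386073401651890177 791655010315592455701792

[21; 3,1,5,3,10,3,5,1,3,42] for √452; ℓ=10 ⇒ convergent index 9
k=0  a_k=21  p_k/q_k = 21/1
k=1  a_k=3  p_k/q_k = 64/3
k=2  a_k=1  p_k/q_k = 85/4
k=3  a_k=5  p_k/q_k = 489/23
…
k=7  a_k=5  p_k/q_k = 263904/12413
k=8  a_k=1  p_k/q_k = 313483/14745
k=9  a_k=3  p_k/q_k = 1204353/56648
(x₁, y₁) = (1204353, 56648);  1204353² − 452·56648² = 1 ✓
k=2:  x_2 = 1204353·1204353+452·56648·56648 = 2900932297217,  y_2 = 1204353·56648+56648·1204353 = 136448377488
k=3:  x_3 = 1204353·2900932297217+452·56648·136448377488 = 6987493029899166849,  y_3 = 1204353·136448377488+56648·2900932297217 = 328664025545553880
k=4:  x_4 = 1204353·6987493029899166849+452·56648·328664025545553880 = 16830816386073401651890177,  y_4 = 1204353·328664025545553880+56648·6987493029899166849 = 791655010315592455701792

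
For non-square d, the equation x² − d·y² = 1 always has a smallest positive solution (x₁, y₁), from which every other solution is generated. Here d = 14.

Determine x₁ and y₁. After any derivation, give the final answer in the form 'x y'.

15 4

[3; 1,2,1,6] for √14; ℓ=4 ⇒ convergent index 3
a_0=3:  p_0=3·1+0=3,  q_0=3·0+1=1
…
a_2=2:  p_2=2·4+3=11,  q_2=2·1+1=3
a_3=1:  p_3=1·11+4=15,  q_3=1·3+1=4
→ (15, 4).  Check: 15²=225, 14·4²=224, difference 1.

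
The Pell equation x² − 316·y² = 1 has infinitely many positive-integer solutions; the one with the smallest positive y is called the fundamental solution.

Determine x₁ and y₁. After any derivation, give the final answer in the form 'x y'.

12799 720

√316 → a₀=17, period (1,3,2,8,2,3,1,34); ℓ=8 even so k=7
i=0: a=17 ⇒ p=17, q=1
…
i=2: a=3 ⇒ p=71, q=4
…
i=4: a=8 ⇒ p=1351, q=76
i=5: a=2 ⇒ p=2862, q=161
i=6: a=3 ⇒ p=9937, q=559
i=7: a=1 ⇒ p=12799, q=720
→ (12799, 720).  Check: 12799²=163814401, 316·720²=163814400, difference 1.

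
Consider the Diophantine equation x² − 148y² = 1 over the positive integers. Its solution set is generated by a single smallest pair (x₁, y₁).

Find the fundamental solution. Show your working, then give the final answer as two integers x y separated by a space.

√148 = [12; 6,24, …], period ℓ=2 (even) → k=1
step 0: (12, 1)  from 12·(1,0) + (0,1)
step 1: (73, 6)  from 6·(12,1) + (1,0)
→ (73, 6).  Check: 73²=5329, 148·6²=5328, difference 1.

73 6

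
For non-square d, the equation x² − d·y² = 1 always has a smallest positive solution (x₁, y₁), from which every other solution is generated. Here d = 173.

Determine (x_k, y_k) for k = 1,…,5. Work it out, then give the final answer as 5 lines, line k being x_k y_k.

√173 = [13; 6,1,1,6,26, …], period ℓ=5 (odd) → k=9
k=0  a_k=13  p_k/q_k = 13/1
…
k=2  a_k=1  p_k/q_k = 92/7
k=3  a_k=1  p_k/q_k = 171/13
k=4  a_k=6  p_k/q_k = 1118/85
…
k=6  a_k=6  p_k/q_k = 176552/13423
k=7  a_k=1  p_k/q_k = 205791/15646
k=8  a_k=1  p_k/q_k = 382343/29069
k=9  a_k=6  p_k/q_k = 2499849/190060
(x₁, y₁) = (2499849, 190060);  2499849² − 173·190060² = 1 ✓
n=2: (2499849,190060)∘(2499849,190060) = (2499849·2499849+173·190060·190060, 2499849·190060+190060·2499849) = (12498490045601,950242601880)
n=3: (12498490045601,950242601880)∘(2499849,190060) = (2499849·12498490045601+173·190060·950242601880, 2499849·950242601880+190060·12498490045601) = (62488675684008728649,4750926036134042180)
n=4: (62488675684008728649,4750926036134042180)∘(2499849,190060) = (2499849·62488675684008728649+173·190060·4750926036134042180, 2499849·4750926036134042180+190060·62488675684008728649) = (312424506839974574118902401,23753195401006348176659760)
n=5: (312424506839974574118902401,23753195401006348176659760)∘(2499849,190060) = (2499849·312424506839974574118902401+173·190060·23753195401006348176659760, 2499849·23753195401006348176659760+190060·312424506839974574118902401) = (1562028181998744709597444087746249,118758803540015886040113314710300)

2499849 190060
12498490045601 950242601880
62488675684008728649 4750926036134042180
312424506839974574118902401 23753195401006348176659760
1562028181998744709597444087746249 118758803540015886040113314710300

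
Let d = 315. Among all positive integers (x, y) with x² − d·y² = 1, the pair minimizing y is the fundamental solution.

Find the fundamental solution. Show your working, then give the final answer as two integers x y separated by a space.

71 4

√315 = [17; 1,2,1,34, …], period ℓ=4 (even) → k=3
a_0=17:  p_0=17·1+0=17,  q_0=17·0+1=1
a_1=1:  p_1=1·17+1=18,  q_1=1·1+0=1
a_2=2:  p_2=2·18+17=53,  q_2=2·1+1=3
a_3=1:  p_3=1·53+18=71,  q_3=1·3+1=4
→ (71, 4).  Check: 71²=5041, 315·4²=5040, difference 1.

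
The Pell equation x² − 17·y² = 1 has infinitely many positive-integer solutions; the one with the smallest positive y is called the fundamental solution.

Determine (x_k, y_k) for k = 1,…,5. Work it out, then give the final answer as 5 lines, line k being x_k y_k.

√17 = [4; 8, …], period ℓ=1 (odd) → k=1
a_0=4:  p_0=4·1+0=4,  q_0=4·0+1=1
a_1=8:  p_1=8·4+1=33,  q_1=8·1+0=8
(x₁, y₁) = (33, 8);  33² − 17·8² = 1 ✓
k=2:  x_2 = 33·33+17·8·8 = 2177,  y_2 = 33·8+8·33 = 528
k=3:  x_3 = 33·2177+17·8·528 = 143649,  y_3 = 33·528+8·2177 = 34840
k=4:  x_4 = 33·143649+17·8·34840 = 9478657,  y_4 = 33·34840+8·143649 = 2298912
k=5:  x_5 = 33·9478657+17·8·2298912 = 625447713,  y_5 = 33·2298912+8·9478657 = 151693352

33 8
2177 528
143649 34840
9478657 2298912
625447713 151693352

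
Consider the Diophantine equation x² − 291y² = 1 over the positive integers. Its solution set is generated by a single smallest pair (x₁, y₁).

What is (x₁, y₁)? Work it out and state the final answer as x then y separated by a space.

√291 → a₀=17, period (17,34); ℓ=2 even so k=1
k=0  a_k=17  p_k/q_k = 17/1
k=1  a_k=17  p_k/q_k = 290/17
fundamental: x₁=290, y₁=17  (since 84100 − 291·289 = 1)

290 17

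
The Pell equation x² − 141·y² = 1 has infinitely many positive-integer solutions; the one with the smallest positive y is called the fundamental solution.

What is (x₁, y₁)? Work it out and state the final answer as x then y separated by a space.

[11; 1,6,1,22] for √141; ℓ=4 ⇒ convergent index 3
a_0=11:  p_0=11·1+0=11,  q_0=11·0+1=1
…
a_2=6:  p_2=6·12+11=83,  q_2=6·1+1=7
a_3=1:  p_3=1·83+12=95,  q_3=1·7+1=8
fundamental: x₁=95, y₁=8  (since 9025 − 141·64 = 1)

95 8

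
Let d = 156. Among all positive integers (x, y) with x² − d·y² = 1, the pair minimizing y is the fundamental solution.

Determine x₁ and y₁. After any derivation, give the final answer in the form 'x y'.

25 2

[12; 2,24] for √156; ℓ=2 ⇒ convergent index 1
k=0  a_k=12  p_k/q_k = 12/1
k=1  a_k=2  p_k/q_k = 25/2
fundamental: x₁=25, y₁=2  (since 625 − 156·4 = 1)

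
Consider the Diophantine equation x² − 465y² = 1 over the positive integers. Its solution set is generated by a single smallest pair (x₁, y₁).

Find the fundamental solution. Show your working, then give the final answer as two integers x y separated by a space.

[21; 1,1,3,2,2,2,3,1,1,42] for √465; ℓ=10 ⇒ convergent index 9
a_0=21:  p_0=21·1+0=21,  q_0=21·0+1=1
a_1=1:  p_1=1·21+1=22,  q_1=1·1+0=1
a_2=1:  p_2=1·22+21=43,  q_2=1·1+1=2
…
a_4=2:  p_4=2·151+43=345,  q_4=2·7+2=16
…
a_6=2:  p_6=2·841+345=2027,  q_6=2·39+16=94
a_7=3:  p_7=3·2027+841=6922,  q_7=3·94+39=321
a_8=1:  p_8=1·6922+2027=8949,  q_8=1·321+94=415
a_9=1:  p_9=1·8949+6922=15871,  q_9=1·415+321=736
(x₁, y₁) = (15871, 736);  15871² − 465·736² = 1 ✓

15871 736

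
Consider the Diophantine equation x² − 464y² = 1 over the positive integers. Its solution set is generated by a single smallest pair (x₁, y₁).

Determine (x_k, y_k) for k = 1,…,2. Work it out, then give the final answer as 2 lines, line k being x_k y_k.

√464 = [21; 1,1,5,1,1,1,5,1,1,42, …], period ℓ=10 (even) → k=9
i=0: a=21 ⇒ p=21, q=1
…
i=3: a=5 ⇒ p=237, q=11
i=4: a=1 ⇒ p=280, q=13
…
i=8: a=1 ⇒ p=5299, q=246
i=9: a=1 ⇒ p=9801, q=455
fundamental: x₁=9801, y₁=455  (since 96059601 − 464·207025 = 1)
(9801+455√464)^2 = 192119201 + 8918910√464

9801 455
192119201 8918910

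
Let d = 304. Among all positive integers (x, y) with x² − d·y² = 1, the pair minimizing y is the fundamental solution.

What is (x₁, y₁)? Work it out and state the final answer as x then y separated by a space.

d=304: √d = [17; 2,3,2,1,1,1,1,1,2,3,2,34] (ℓ=12, even), read p_11/q_11
a_0=17:  p_0=17·1+0=17,  q_0=17·0+1=1
…
a_2=3:  p_2=3·35+17=122,  q_2=3·2+1=7
a_3=2:  p_3=2·122+35=279,  q_3=2·7+2=16
a_4=1:  p_4=1·279+122=401,  q_4=1·16+7=23
…
a_7=1:  p_7=1·1081+680=1761,  q_7=1·62+39=101
a_8=1:  p_8=1·1761+1081=2842,  q_8=1·101+62=163
…
a_10=3:  p_10=3·7445+2842=25177,  q_10=3·427+163=1444
a_11=2:  p_11=2·25177+7445=57799,  q_11=2·1444+427=3315
fundamental: x₁=57799, y₁=3315  (since 3340724401 − 304·10989225 = 1)

57799 3315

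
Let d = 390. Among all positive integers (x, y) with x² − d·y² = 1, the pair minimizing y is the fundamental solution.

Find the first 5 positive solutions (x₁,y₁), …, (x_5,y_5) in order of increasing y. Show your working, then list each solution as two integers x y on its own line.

79 4
12481 632
1971919 99852
311550721 15775984
49223041999 2492505620

√390 → a₀=19, period (1,2,1,38); ℓ=4 even so k=3
k=0  a_k=19  p_k/q_k = 19/1
k=1  a_k=1  p_k/q_k = 20/1
k=2  a_k=2  p_k/q_k = 59/3
k=3  a_k=1  p_k/q_k = 79/4
(x₁, y₁) = (79, 4);  79² − 390·4² = 1 ✓
(x_2, y_2) = (79·79 + 390·4·4, 79·4 + 4·79) = (12481, 632)
(x_3, y_3) = (79·12481 + 390·4·632, 79·632 + 4·12481) = (1971919, 99852)
(x_4, y_4) = (79·1971919 + 390·4·99852, 79·99852 + 4·1971919) = (311550721, 15775984)
(x_5, y_5) = (79·311550721 + 390·4·15775984, 79·15775984 + 4·311550721) = (49223041999, 2492505620)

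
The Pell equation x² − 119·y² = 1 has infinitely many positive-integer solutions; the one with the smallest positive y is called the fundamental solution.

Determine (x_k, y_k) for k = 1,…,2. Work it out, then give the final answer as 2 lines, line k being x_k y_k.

d=119: √d = [10; 1,9,1,20] (ℓ=4, even), read p_3/q_3
a_0=10:  p_0=10·1+0=10,  q_0=10·0+1=1
…
a_2=9:  p_2=9·11+10=109,  q_2=9·1+1=10
a_3=1:  p_3=1·109+11=120,  q_3=1·10+1=11
fundamental: x₁=120, y₁=11  (since 14400 − 119·121 = 1)
n=2: (120,11)∘(120,11) = (120·120+119·11·11, 120·11+11·120) = (28799,2640)

120 11
28799 2640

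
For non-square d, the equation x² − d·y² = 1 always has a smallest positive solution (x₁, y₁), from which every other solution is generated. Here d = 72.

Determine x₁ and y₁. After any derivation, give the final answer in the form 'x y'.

d=72: √d = [8; 2,16] (ℓ=2, even), read p_1/q_1
k=0  a_k=8  p_k/q_k = 8/1
k=1  a_k=2  p_k/q_k = 17/2
fundamental: x₁=17, y₁=2  (since 289 − 72·4 = 1)

17 2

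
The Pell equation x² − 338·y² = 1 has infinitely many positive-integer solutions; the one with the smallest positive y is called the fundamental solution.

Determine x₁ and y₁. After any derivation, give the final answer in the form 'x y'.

√338 → a₀=18, period (2,1,1,2,36); ℓ=5 odd so k=9
step 0: (18, 1)  from 18·(1,0) + (0,1)
…
step 3: (92, 5)  from 1·(55,3) + (37,2)
step 4: (239, 13)  from 2·(92,5) + (55,3)
…
step 8: (43958, 2391)  from 1·(26327,1432) + (17631,959)
step 9: (114243, 6214)  from 2·(43958,2391) + (26327,1432)
fundamental: x₁=114243, y₁=6214  (since 13051463049 − 338·38613796 = 1)

114243 6214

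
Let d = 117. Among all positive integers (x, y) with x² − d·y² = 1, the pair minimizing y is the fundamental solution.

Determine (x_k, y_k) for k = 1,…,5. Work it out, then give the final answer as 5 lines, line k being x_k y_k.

[10; 1,4,2,4,1,20] for √117; ℓ=6 ⇒ convergent index 5
k=0  a_k=10  p_k/q_k = 10/1
k=1  a_k=1  p_k/q_k = 11/1
k=2  a_k=4  p_k/q_k = 54/5
…
k=4  a_k=4  p_k/q_k = 530/49
k=5  a_k=1  p_k/q_k = 649/60
→ (649, 60).  Check: 649²=421201, 117·60²=421200, difference 1.
n=2: (649,60)∘(649,60) = (649·649+117·60·60, 649·60+60·649) = (842401,77880)
n=3: (842401,77880)∘(649,60) = (649·842401+117·60·77880, 649·77880+60·842401) = (1093435849,101088180)
n=4: (1093435849,101088180)∘(649,60) = (649·1093435849+117·60·101088180, 649·101088180+60·1093435849) = (1419278889601,131212379760)
n=5: (1419278889601,131212379760)∘(649,60) = (649·1419278889601+117·60·131212379760, 649·131212379760+60·1419278889601) = (1842222905266249,170313567840300)

649 60
842401 77880
1093435849 101088180
1419278889601 131212379760
1842222905266249 170313567840300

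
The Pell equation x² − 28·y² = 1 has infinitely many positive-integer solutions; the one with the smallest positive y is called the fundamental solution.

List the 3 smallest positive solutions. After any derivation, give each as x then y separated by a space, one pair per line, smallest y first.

[5; 3,2,3,10] for √28; ℓ=4 ⇒ convergent index 3
i=0: a=5 ⇒ p=5, q=1
i=1: a=3 ⇒ p=16, q=3
i=2: a=2 ⇒ p=37, q=7
i=3: a=3 ⇒ p=127, q=24
fundamental: x₁=127, y₁=24  (since 16129 − 28·576 = 1)
k=2:  x_2 = 127·127+28·24·24 = 32257,  y_2 = 127·24+24·127 = 6096
k=3:  x_3 = 127·32257+28·24·6096 = 8193151,  y_3 = 127·6096+24·32257 = 1548360

127 24
32257 6096
8193151 1548360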